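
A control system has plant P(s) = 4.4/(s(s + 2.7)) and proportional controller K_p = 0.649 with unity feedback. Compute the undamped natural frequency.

The closed-loop denominator is s(s+2.7) + 0.649·4.4 = s² + 2.7s + 2.856.
Matching s² + 2ζω_n s + ω_n²: ω_n = √2.856 = 1.69 rad/s and 2ζω_n = 2.7, so ζ = 2.7/(2·1.69) = 0.799.

ω_n = 1.69 rad/s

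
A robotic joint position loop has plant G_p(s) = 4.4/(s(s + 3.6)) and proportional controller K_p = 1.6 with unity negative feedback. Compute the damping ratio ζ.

ζ = 0.678

1 + K_p·G_p(s) = 0 gives s² + 3.6s + 7.04 = 0.
Matching s² + 2ζω_n s + ω_n²: ω_n = √7.04 = 2.653 rad/s and 2ζω_n = 3.6, so ζ = 3.6/(2·2.653) = 0.678.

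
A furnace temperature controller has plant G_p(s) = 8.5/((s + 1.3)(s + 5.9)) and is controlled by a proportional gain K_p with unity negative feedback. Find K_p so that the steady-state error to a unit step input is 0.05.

Steady-state error for a unit step on this type-0 loop is 1/(1 + K_p·G_p(0)).
G_p(0) = 1.108. Require 1/(1 + K_p·1.108) = 0.05, so 1 + 1.108·K_p = 20.
K_p = (20 − 1)/1.108 = 17.1.

K_p = 17.1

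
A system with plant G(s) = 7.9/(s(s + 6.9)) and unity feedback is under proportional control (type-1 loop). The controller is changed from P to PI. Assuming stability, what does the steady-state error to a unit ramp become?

The integrator raises the loop to type 2, so K_v → ∞ and e_ss to a ramp is zero.

0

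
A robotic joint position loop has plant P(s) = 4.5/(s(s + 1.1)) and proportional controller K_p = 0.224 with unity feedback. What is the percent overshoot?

Closed-loop characteristic equation: s² + 1.1s + 1.008 = 0, so ω_n = 1.004 rad/s and ζ = 1.1/(2·1.004) = 0.5478.
%OS = 100·exp(−πζ/√(1−ζ²)) = 100·exp(−π·0.5478/√0.6999) = 12.8%.

12.8%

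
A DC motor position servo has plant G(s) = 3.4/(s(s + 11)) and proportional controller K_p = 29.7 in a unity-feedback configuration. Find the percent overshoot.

12.8%

From 1 + K_pG(s) = 0: s² + 11s + 101 = 0 ⇒ ω_n = 10.05, ζ = 0.5473.
%OS = 100·exp(−πζ/√(1−ζ²)) = 100·exp(−π·0.5473/√0.7004) = 12.8%.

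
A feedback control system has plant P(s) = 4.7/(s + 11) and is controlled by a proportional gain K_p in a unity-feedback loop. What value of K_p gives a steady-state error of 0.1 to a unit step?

K_p = 21.1

For a type-0 loop with proportional control, e_ss = 1/(1 + K_p·P(0)).
P(0) = 0.4273. Require 1/(1 + K_p·0.4273) = 0.1, so 1 + 0.4273·K_p = 10.
K_p = (10 − 1)/0.4273 = 21.1.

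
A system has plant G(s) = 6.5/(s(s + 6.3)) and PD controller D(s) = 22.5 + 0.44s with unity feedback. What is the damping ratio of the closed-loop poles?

Forward path: (22.5 + 0.44s)·6.5/(s(s+6.3)). The closed-loop characteristic equation is s² + (6.3 + 6.5·0.44)s + 6.5·22.5 = 0.
That is s² + 9.16s + 146.2 = 0, so ω_n = 12.09 rad/s and ζ = 9.16/(2·12.09) = 0.3787.

ζ = 0.379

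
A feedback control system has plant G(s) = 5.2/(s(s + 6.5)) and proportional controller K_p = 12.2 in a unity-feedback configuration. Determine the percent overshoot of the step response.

24.6%

Closed-loop characteristic equation: s² + 6.5s + 63.44 = 0, so ω_n = 7.965 rad/s and ζ = 6.5/(2·7.965) = 0.408.
%OS = 100·exp(−πζ/√(1−ζ²)) = 100·exp(−π·0.408/√0.8335) = 24.6%.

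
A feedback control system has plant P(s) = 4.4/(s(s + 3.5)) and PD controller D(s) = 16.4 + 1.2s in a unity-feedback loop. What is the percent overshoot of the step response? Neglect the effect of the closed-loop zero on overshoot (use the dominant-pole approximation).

15%

Forward path: (16.4 + 1.2s)·4.4/(s(s+3.5)). The closed-loop characteristic equation is s² + (3.5 + 4.4·1.2)s + 4.4·16.4 = 0.
That is s² + 8.78s + 72.16 = 0, so ω_n = 8.495 rad/s and ζ = 8.78/(2·8.495) = 0.5168.
%OS = 100·exp(−πζ/√(1−ζ²)) = 15%.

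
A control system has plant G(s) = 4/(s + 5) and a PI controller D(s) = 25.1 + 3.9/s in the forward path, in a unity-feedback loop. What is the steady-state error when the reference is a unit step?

0

The open loop D(s)G(s) has a pole at the origin (type 1), so the static position error constant is infinite and e_ss = 1/(1+∞) = 0.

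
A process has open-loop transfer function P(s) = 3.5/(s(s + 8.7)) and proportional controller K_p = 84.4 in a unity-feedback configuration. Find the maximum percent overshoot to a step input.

44%

From 1 + K_pP(s) = 0: s² + 8.7s + 295.4 = 0 ⇒ ω_n = 17.19, ζ = 0.2531.
%OS = 100·exp(−πζ/√(1−ζ²)) = 100·exp(−π·0.2531/√0.9359) = 44%.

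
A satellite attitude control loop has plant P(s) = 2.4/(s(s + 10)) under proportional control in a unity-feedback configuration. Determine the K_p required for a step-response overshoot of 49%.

From %OS = 100·exp(−πζ/√(1−ζ²)) = 49%, ζ = −ln(0.49)/√(π²+ln²(0.49)) = 0.2214.
Characteristic equation s² + 10s + 2.4K_p = 0 gives ζ = 10/(2√(2.4K_p)).
Setting ζ = 0.2214: √(2.4K_p) = 10/(2·0.2214) = 22.58, so K_p = 509.9/2.4 = 212.

K_p = 212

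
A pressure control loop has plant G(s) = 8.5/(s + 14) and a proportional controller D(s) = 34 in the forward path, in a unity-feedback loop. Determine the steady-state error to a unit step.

The loop is type 0. Static position error constant K_pos = D(0)·G(0) = 34·0.6071 = 20.64.
Steady-state error to a unit step: e_ss = 1/(1+K_pos) = 1/21.64 = 0.0462.

0.0462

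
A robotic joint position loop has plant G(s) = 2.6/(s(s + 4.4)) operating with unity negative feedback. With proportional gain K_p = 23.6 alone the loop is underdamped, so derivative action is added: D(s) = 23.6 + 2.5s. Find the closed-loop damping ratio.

ζ = 0.696

Forward path: (23.6 + 2.5s)·2.6/(s(s+4.4)). The closed-loop characteristic equation is s² + (4.4 + 2.6·2.5)s + 2.6·23.6 = 0.
That is s² + 10.9s + 61.36 = 0, so ω_n = 7.833 rad/s and ζ = 10.9/(2·7.833) = 0.6958.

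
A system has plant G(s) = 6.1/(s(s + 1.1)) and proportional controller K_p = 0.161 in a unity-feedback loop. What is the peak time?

T_p = 3.81 s

Closed-loop characteristic equation: s² + 1.1s + 0.9821 = 0, so ω_n = 0.991 rad/s and ζ = 1.1/(2·0.991) = 0.555.
Damped frequency ω_d = ω_n√(1−ζ²) = 0.8244 rad/s, so peak time T_p = π/ω_d = 3.81 s.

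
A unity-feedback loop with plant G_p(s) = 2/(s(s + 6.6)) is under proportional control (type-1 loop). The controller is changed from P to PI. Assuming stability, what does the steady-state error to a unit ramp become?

0

The integrator raises the loop to type 2, so K_v → ∞ and e_ss to a ramp is zero.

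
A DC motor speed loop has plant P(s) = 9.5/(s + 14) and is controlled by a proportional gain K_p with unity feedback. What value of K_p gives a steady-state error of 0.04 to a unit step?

For a type-0 loop with proportional control, e_ss = 1/(1 + K_p·P(0)).
P(0) = 0.6786. Require 1/(1 + K_p·0.6786) = 0.04, so 1 + 0.6786·K_p = 25.
K_p = (25 − 1)/0.6786 = 35.4.

K_p = 35.4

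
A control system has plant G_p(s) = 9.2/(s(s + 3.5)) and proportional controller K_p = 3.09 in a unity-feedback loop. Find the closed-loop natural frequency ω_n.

ω_n = 5.33 rad/s

The closed-loop denominator is s(s+3.5) + 3.09·9.2 = s² + 3.5s + 28.43.
Matching s² + 2ζω_n s + ω_n²: ω_n = √28.43 = 5.332 rad/s and 2ζω_n = 3.5, so ζ = 3.5/(2·5.332) = 0.328.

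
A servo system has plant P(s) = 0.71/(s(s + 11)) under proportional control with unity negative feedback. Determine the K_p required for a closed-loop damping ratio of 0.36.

K_p = 329

Closed-loop characteristic equation: s² + 11s + K_p·0.71 = 0.
So ω_n = √(0.71K_p) and 2ζω_n = 11, giving ζ = 11/(2√(0.71K_p)).
Setting ζ = 0.36: √(0.71K_p) = 11/(2·0.36) = 15.28, so K_p = 233.4/0.71 = 329.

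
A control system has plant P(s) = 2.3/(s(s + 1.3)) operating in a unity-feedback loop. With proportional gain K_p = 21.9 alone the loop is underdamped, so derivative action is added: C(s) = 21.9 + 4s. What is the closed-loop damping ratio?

Forward path: (21.9 + 4s)·2.3/(s(s+1.3)). The closed-loop characteristic equation is s² + (1.3 + 2.3·4)s + 2.3·21.9 = 0.
That is s² + 10.5s + 50.37 = 0, so ω_n = 7.097 rad/s and ζ = 10.5/(2·7.097) = 0.7397.

ζ = 0.74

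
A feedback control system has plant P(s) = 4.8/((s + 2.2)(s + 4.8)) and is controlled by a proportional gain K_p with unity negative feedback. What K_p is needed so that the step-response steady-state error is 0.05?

K_p = 41.8

For a type-0 loop with proportional control, e_ss = 1/(1 + K_p·P(0)).
P(0) = 0.4545. Require 1/(1 + K_p·0.4545) = 0.05, so 1 + 0.4545·K_p = 20.
K_p = (20 − 1)/0.4545 = 41.8.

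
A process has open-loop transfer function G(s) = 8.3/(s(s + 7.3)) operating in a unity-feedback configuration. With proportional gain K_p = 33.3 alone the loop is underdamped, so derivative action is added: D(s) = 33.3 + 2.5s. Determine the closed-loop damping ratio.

ζ = 0.844

Forward path: (33.3 + 2.5s)·8.3/(s(s+7.3)). The closed-loop characteristic equation is s² + (7.3 + 8.3·2.5)s + 8.3·33.3 = 0.
That is s² + 28.05s + 276.4 = 0, so ω_n = 16.62 rad/s and ζ = 28.05/(2·16.62) = 0.8436.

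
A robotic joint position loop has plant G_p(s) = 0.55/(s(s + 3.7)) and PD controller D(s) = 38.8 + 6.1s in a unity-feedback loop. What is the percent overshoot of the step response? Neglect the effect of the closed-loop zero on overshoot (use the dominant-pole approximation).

Forward path: (38.8 + 6.1s)·0.55/(s(s+3.7)). The closed-loop characteristic equation is s² + (3.7 + 0.55·6.1)s + 0.55·38.8 = 0.
That is s² + 7.055s + 21.34 = 0, so ω_n = 4.62 rad/s and ζ = 7.055/(2·4.62) = 0.7636.
%OS = 100·exp(−πζ/√(1−ζ²)) = 2.43%.

2.43%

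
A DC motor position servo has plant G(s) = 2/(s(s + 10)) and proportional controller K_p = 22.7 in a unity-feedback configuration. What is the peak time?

The closed-loop denominator s² + 10s + 45.4 gives ω_n = √45.4 = 6.738 and ζ = 10/(2ω_n) = 0.7421.
Damped frequency ω_d = ω_n√(1−ζ²) = 4.517 rad/s, so peak time T_p = π/ω_d = 0.696 s.

T_p = 0.696 s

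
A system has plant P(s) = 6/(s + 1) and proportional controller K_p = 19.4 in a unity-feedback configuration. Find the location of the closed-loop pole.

Closed-loop transfer function: T(s) = K_p·P(s)/(1 + K_p·P(s)) = 116.4/(s + 1 + 116.4) = 116.4/(s + 117.4).
The closed-loop pole is at s = −117.4.

s = -117.4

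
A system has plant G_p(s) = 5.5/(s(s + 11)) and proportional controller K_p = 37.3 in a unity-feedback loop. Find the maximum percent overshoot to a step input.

27.1%

From 1 + K_pG_p(s) = 0: s² + 11s + 205.1 = 0 ⇒ ω_n = 14.32, ζ = 0.384.
%OS = 100·exp(−πζ/√(1−ζ²)) = 100·exp(−π·0.384/√0.8525) = 27.1%.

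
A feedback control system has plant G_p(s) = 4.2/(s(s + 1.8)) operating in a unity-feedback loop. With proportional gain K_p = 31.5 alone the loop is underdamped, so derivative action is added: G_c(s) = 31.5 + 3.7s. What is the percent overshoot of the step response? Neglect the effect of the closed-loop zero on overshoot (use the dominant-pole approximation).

Forward path: (31.5 + 3.7s)·4.2/(s(s+1.8)). The closed-loop characteristic equation is s² + (1.8 + 4.2·3.7)s + 4.2·31.5 = 0.
That is s² + 17.34s + 132.3 = 0, so ω_n = 11.5 rad/s and ζ = 17.34/(2·11.5) = 0.7538.
%OS = 100·exp(−πζ/√(1−ζ²)) = 2.72%.

2.72%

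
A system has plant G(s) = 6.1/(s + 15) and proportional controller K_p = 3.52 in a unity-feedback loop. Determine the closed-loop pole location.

s = -36.47

Closed-loop transfer function: T(s) = K_p·G(s)/(1 + K_p·G(s)) = 21.47/(s + 15 + 21.47) = 21.47/(s + 36.47).
The closed-loop pole is at s = −36.47.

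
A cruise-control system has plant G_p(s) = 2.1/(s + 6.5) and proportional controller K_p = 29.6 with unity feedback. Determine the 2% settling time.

Closed-loop transfer function: T(s) = K_p·G_p(s)/(1 + K_p·G_p(s)) = 62.16/(s + 6.5 + 62.16) = 62.16/(s + 68.66).
Time constant τ = 1/68.66 = 0.01456 s, so the 2% settling time is about 4τ = 0.0583 s.

T_s ≈ 0.0583 s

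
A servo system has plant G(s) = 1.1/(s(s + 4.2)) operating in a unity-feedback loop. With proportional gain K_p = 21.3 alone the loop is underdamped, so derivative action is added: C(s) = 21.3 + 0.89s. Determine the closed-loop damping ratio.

ζ = 0.535

Forward path: (21.3 + 0.89s)·1.1/(s(s+4.2)). The closed-loop characteristic equation is s² + (4.2 + 1.1·0.89)s + 1.1·21.3 = 0.
That is s² + 5.179s + 23.43 = 0, so ω_n = 4.84 rad/s and ζ = 5.179/(2·4.84) = 0.535.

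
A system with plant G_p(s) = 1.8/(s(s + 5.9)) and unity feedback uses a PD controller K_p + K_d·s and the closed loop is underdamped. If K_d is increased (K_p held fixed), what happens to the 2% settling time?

Characteristic equation s² + (5.9 + 1.8K_d)s + 1.8K_p = 0: raising K_d increases ζω_n = (5.9+1.8K_d)/2 while the loop stays underdamped, so T_s ≈ 4/(ζω_n) decreases.

decrease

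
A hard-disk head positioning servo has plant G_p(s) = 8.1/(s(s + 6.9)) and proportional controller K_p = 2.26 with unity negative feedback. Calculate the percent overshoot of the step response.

From 1 + K_pG_p(s) = 0: s² + 6.9s + 18.31 = 0 ⇒ ω_n = 4.279, ζ = 0.8063.
%OS = 100·exp(−πζ/√(1−ζ²)) = 100·exp(−π·0.8063/√0.3498) = 1.38%.

1.38%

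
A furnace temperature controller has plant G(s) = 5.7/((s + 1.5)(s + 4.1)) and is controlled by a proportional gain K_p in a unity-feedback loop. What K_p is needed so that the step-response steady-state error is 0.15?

For a type-0 loop with proportional control, e_ss = 1/(1 + K_p·G(0)).
G(0) = 0.9268. Require 1/(1 + K_p·0.9268) = 0.15, so 1 + 0.9268·K_p = 6.667.
K_p = (6.667 − 1)/0.9268 = 6.11.

K_p = 6.11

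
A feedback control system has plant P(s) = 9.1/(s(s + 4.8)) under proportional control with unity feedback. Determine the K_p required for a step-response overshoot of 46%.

From %OS = 100·exp(−πζ/√(1−ζ²)) = 46%, ζ = −ln(0.46)/√(π²+ln²(0.46)) = 0.24.
Characteristic equation s² + 4.8s + 9.1K_p = 0 gives ζ = 4.8/(2√(9.1K_p)).
Setting ζ = 0.24: √(9.1K_p) = 4.8/(2·0.24) = 10, so K_p = 100/9.1 = 11.

K_p = 11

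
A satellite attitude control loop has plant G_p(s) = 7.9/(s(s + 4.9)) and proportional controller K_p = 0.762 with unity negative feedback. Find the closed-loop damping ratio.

ζ = 0.999

The closed-loop denominator is s(s+4.9) + 0.762·7.9 = s² + 4.9s + 6.02.
Matching s² + 2ζω_n s + ω_n²: ω_n = √6.02 = 2.454 rad/s and 2ζω_n = 4.9, so ζ = 4.9/(2·2.454) = 0.999.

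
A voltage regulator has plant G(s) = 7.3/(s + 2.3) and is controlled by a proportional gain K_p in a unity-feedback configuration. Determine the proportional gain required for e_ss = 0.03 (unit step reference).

K_p = 10.2

Steady-state error for a unit step on this type-0 loop is 1/(1 + K_p·G(0)).
G(0) = 3.174. Require 1/(1 + K_p·3.174) = 0.03, so 1 + 3.174·K_p = 33.33.
K_p = (33.33 − 1)/3.174 = 10.2.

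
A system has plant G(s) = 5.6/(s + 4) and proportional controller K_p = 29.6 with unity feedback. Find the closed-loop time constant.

Closed-loop transfer function: T(s) = K_p·G(s)/(1 + K_p·G(s)) = 165.8/(s + 4 + 165.8) = 165.8/(s + 169.8).
Time constant τ = 1/169.8 = 0.00589 s.

τ = 0.00589 s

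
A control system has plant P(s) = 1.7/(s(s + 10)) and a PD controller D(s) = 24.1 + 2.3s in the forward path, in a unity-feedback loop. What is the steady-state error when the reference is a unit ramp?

0.244

The loop has one pole at the origin (type 1). Velocity error constant K_v = lim_{s→0} s·D(s)P(s) = 24.1·1.7/10 = 4.097.
Steady-state error to a unit ramp: e_ss = 1/K_v = 0.244.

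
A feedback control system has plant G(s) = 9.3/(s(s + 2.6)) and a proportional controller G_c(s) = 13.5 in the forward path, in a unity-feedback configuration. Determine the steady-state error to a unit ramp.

0.0207

The loop has one pole at the origin (type 1). Velocity error constant K_v = lim_{s→0} s·G_c(s)G(s) = 13.5·9.3/2.6 = 48.29.
Steady-state error to a unit ramp: e_ss = 1/K_v = 0.0207.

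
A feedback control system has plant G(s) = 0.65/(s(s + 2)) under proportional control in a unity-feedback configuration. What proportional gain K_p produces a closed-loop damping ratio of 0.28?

K_p = 19.6

Closed-loop characteristic equation: s² + 2s + K_p·0.65 = 0.
So ω_n = √(0.65K_p) and 2ζω_n = 2, giving ζ = 2/(2√(0.65K_p)).
Setting ζ = 0.28: √(0.65K_p) = 2/(2·0.28) = 3.571, so K_p = 12.76/0.65 = 19.6.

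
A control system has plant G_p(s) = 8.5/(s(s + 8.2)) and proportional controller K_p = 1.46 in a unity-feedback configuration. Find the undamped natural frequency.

ω_n = 3.52 rad/s

The closed-loop denominator is s(s+8.2) + 1.46·8.5 = s² + 8.2s + 12.41.
Matching s² + 2ζω_n s + ω_n²: ω_n = √12.41 = 3.523 rad/s and 2ζω_n = 8.2, so ζ = 8.2/(2·3.523) = 1.16.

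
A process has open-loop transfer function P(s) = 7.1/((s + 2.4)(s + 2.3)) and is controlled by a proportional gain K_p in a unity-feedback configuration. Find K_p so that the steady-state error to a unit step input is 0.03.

K_p = 25.1

The loop is type 0, so e_ss(step) = 1/(1 + K_pos) with K_pos = K_p·P(0).
P(0) = 1.286. Require 1/(1 + K_p·1.286) = 0.03, so 1 + 1.286·K_p = 33.33.
K_p = (33.33 − 1)/1.286 = 25.1.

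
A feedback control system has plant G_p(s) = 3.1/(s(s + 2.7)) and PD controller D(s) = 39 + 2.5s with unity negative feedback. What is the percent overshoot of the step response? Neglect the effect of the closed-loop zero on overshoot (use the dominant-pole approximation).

Forward path: (39 + 2.5s)·3.1/(s(s+2.7)). The closed-loop characteristic equation is s² + (2.7 + 3.1·2.5)s + 3.1·39 = 0.
That is s² + 10.45s + 120.9 = 0, so ω_n = 11 rad/s and ζ = 10.45/(2·11) = 0.4752.
%OS = 100·exp(−πζ/√(1−ζ²)) = 18.3%.

18.3%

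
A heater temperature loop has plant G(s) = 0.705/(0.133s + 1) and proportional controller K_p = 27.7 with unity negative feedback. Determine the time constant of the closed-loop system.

Closed loop: T(s) = K_p·G/(1+K_p·G) = 19.53/(0.133s + 1 + 19.53), with pole at s = −(1 + 19.53)/0.133 = −154.3.
Closed-loop time constant τ = 1/154.3 = 0.00648 s.

τ = 0.00648 s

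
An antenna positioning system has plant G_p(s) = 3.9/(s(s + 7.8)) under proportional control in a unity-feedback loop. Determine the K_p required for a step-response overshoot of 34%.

From %OS = 100·exp(−πζ/√(1−ζ²)) = 34%, ζ = −ln(0.34)/√(π²+ln²(0.34)) = 0.3248.
Characteristic equation s² + 7.8s + 3.9K_p = 0 gives ζ = 7.8/(2√(3.9K_p)).
Setting ζ = 0.3248: √(3.9K_p) = 7.8/(2·0.3248) = 12.01, so K_p = 144.2/3.9 = 37.

K_p = 37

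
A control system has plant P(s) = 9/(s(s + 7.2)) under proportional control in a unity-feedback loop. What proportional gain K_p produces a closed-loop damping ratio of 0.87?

K_p = 1.9

Closed-loop characteristic equation: s² + 7.2s + K_p·9 = 0.
So ω_n = √(9K_p) and 2ζω_n = 7.2, giving ζ = 7.2/(2√(9K_p)).
Setting ζ = 0.87: √(9K_p) = 7.2/(2·0.87) = 4.138, so K_p = 17.12/9 = 1.9.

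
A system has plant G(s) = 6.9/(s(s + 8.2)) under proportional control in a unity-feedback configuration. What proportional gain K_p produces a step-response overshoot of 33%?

From %OS = 100·exp(−πζ/√(1−ζ²)) = 33%, ζ = −ln(0.33)/√(π²+ln²(0.33)) = 0.3328.
Characteristic equation s² + 8.2s + 6.9K_p = 0 gives ζ = 8.2/(2√(6.9K_p)).
Setting ζ = 0.3328: √(6.9K_p) = 8.2/(2·0.3328) = 12.32, so K_p = 151.8/6.9 = 22.

K_p = 22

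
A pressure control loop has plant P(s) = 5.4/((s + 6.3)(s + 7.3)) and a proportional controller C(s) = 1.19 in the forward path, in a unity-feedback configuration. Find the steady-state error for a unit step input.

The loop is type 0. Static position error constant K_pos = C(0)·P(0) = 1.19·0.1174 = 0.1397.
Steady-state error to a unit step: e_ss = 1/(1+K_pos) = 1/1.14 = 0.877.

0.877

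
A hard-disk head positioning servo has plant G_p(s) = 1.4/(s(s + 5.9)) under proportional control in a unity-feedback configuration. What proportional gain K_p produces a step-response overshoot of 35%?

K_p = 61.9

From %OS = 100·exp(−πζ/√(1−ζ²)) = 35%, ζ = −ln(0.35)/√(π²+ln²(0.35)) = 0.3169.
Characteristic equation s² + 5.9s + 1.4K_p = 0 gives ζ = 5.9/(2√(1.4K_p)).
Setting ζ = 0.3169: √(1.4K_p) = 5.9/(2·0.3169) = 9.308, so K_p = 86.63/1.4 = 61.9.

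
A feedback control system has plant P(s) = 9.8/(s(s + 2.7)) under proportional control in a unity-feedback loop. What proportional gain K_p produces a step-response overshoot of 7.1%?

From %OS = 100·exp(−πζ/√(1−ζ²)) = 7.1%, ζ = −ln(0.071)/√(π²+ln²(0.071)) = 0.6441.
Characteristic equation s² + 2.7s + 9.8K_p = 0 gives ζ = 2.7/(2√(9.8K_p)).
Setting ζ = 0.6441: √(9.8K_p) = 2.7/(2·0.6441) = 2.096, so K_p = 4.393/9.8 = 0.448.

K_p = 0.448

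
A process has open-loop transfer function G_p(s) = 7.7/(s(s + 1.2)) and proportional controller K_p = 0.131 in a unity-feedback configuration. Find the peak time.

From 1 + K_pG_p(s) = 0: s² + 1.2s + 1.009 = 0 ⇒ ω_n = 1.004, ζ = 0.5974.
Damped frequency ω_d = ω_n√(1−ζ²) = 0.8054 rad/s, so peak time T_p = π/ω_d = 3.9 s.

T_p = 3.9 s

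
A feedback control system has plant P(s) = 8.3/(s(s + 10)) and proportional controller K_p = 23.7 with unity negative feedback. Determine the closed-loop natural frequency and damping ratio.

ω_n = 14 rad/s, ζ = 0.356

The closed-loop denominator is s(s+10) + 23.7·8.3 = s² + 10s + 196.7.
So ω_n² = 196.7 ⇒ ω_n = 14.03 rad/s, and ζ = 10/(2ω_n) = 0.356.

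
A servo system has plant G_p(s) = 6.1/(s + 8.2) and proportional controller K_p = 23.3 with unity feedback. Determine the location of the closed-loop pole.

s = -150.3

Closed-loop transfer function: T(s) = K_p·G_p(s)/(1 + K_p·G_p(s)) = 142.1/(s + 8.2 + 142.1) = 142.1/(s + 150.3).
The closed-loop pole is at s = −150.3.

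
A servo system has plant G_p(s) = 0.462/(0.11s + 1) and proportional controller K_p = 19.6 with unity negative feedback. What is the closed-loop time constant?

τ = 0.0109 s

Closed loop: T(s) = K_p·G_p/(1+K_p·G_p) = 9.055/(0.11s + 1 + 9.055), with pole at s = −(1 + 9.055)/0.11 = −91.41.
Closed-loop time constant τ = 1/91.41 = 0.0109 s.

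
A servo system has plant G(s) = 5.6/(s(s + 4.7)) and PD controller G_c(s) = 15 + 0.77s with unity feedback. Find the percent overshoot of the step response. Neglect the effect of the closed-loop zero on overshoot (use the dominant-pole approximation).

Forward path: (15 + 0.77s)·5.6/(s(s+4.7)). The closed-loop characteristic equation is s² + (4.7 + 5.6·0.77)s + 5.6·15 = 0.
That is s² + 9.012s + 84 = 0, so ω_n = 9.165 rad/s and ζ = 9.012/(2·9.165) = 0.4916.
%OS = 100·exp(−πζ/√(1−ζ²)) = 17%.

17%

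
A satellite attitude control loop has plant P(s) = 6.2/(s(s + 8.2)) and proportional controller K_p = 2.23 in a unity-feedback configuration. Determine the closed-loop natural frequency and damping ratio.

The closed-loop denominator is s(s+8.2) + 2.23·6.2 = s² + 8.2s + 13.83.
So ω_n² = 13.83 ⇒ ω_n = 3.718 rad/s, and ζ = 8.2/(2ω_n) = 1.1.

ω_n = 3.72 rad/s, ζ = 1.1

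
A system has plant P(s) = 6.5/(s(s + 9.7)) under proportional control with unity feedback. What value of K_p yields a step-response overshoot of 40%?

From %OS = 100·exp(−πζ/√(1−ζ²)) = 40%, ζ = −ln(0.4)/√(π²+ln²(0.4)) = 0.28.
Characteristic equation s² + 9.7s + 6.5K_p = 0 gives ζ = 9.7/(2√(6.5K_p)).
Setting ζ = 0.28: √(6.5K_p) = 9.7/(2·0.28) = 17.32, so K_p = 300/6.5 = 46.2.

K_p = 46.2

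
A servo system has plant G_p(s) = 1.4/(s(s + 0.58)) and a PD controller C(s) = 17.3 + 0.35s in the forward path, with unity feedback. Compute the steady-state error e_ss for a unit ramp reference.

The loop has one pole at the origin (type 1). Velocity error constant K_v = lim_{s→0} s·C(s)G_p(s) = 17.3·1.4/0.58 = 41.76.
Steady-state error to a unit ramp: e_ss = 1/K_v = 0.0239.

0.0239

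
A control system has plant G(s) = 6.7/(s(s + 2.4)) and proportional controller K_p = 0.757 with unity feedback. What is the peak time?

From 1 + K_pG(s) = 0: s² + 2.4s + 5.072 = 0 ⇒ ω_n = 2.252, ζ = 0.5328.
Damped frequency ω_d = ω_n√(1−ζ²) = 1.906 rad/s, so peak time T_p = π/ω_d = 1.65 s.

T_p = 1.65 s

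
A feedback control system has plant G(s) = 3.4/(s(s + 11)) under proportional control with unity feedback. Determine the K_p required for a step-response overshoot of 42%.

K_p = 126

From %OS = 100·exp(−πζ/√(1−ζ²)) = 42%, ζ = −ln(0.42)/√(π²+ln²(0.42)) = 0.2662.
Characteristic equation s² + 11s + 3.4K_p = 0 gives ζ = 11/(2√(3.4K_p)).
Setting ζ = 0.2662: √(3.4K_p) = 11/(2·0.2662) = 20.66, so K_p = 427/3.4 = 126.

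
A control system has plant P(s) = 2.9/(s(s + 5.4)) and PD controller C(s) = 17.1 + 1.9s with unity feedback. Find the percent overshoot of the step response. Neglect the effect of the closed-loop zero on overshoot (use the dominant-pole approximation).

Forward path: (17.1 + 1.9s)·2.9/(s(s+5.4)). The closed-loop characteristic equation is s² + (5.4 + 2.9·1.9)s + 2.9·17.1 = 0.
That is s² + 10.91s + 49.59 = 0, so ω_n = 7.042 rad/s and ζ = 10.91/(2·7.042) = 0.7746.
%OS = 100·exp(−πζ/√(1−ζ²)) = 2.13%.

2.13%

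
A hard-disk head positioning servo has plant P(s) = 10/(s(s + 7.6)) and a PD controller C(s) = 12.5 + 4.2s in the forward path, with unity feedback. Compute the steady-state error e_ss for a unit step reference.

0

The open loop C(s)P(s) has a pole at the origin (type 1), so the static position error constant is infinite and e_ss = 1/(1+∞) = 0.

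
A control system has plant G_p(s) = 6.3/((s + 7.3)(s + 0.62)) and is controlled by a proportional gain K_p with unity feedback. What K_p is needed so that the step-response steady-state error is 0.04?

K_p = 17.2

The loop is type 0, so e_ss(step) = 1/(1 + K_pos) with K_pos = K_p·G_p(0).
G_p(0) = 1.392. Require 1/(1 + K_p·1.392) = 0.04, so 1 + 1.392·K_p = 25.
K_p = (25 − 1)/1.392 = 17.2.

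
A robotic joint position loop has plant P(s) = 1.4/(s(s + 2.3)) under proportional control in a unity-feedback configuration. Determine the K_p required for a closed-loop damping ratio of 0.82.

Closed-loop characteristic equation: s² + 2.3s + K_p·1.4 = 0.
So ω_n = √(1.4K_p) and 2ζω_n = 2.3, giving ζ = 2.3/(2√(1.4K_p)).
Setting ζ = 0.82: √(1.4K_p) = 2.3/(2·0.82) = 1.402, so K_p = 1.967/1.4 = 1.4.

K_p = 1.4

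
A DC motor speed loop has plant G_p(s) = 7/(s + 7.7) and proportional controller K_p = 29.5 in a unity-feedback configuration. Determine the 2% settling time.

T_s ≈ 0.0187 s

Closed-loop transfer function: T(s) = K_p·G_p(s)/(1 + K_p·G_p(s)) = 206.5/(s + 7.7 + 206.5) = 206.5/(s + 214.2).
Time constant τ = 1/214.2 = 0.004669 s, so the 2% settling time is about 4τ = 0.0187 s.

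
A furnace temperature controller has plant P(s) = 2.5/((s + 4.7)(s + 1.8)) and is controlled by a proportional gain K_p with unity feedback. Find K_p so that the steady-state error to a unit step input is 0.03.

K_p = 109

Steady-state error for a unit step on this type-0 loop is 1/(1 + K_p·P(0)).
P(0) = 0.2955. Require 1/(1 + K_p·0.2955) = 0.03, so 1 + 0.2955·K_p = 33.33.
K_p = (33.33 − 1)/0.2955 = 109.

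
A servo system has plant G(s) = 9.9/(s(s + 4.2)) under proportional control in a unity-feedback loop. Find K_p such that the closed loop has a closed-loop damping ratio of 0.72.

Closed-loop characteristic equation: s² + 4.2s + K_p·9.9 = 0.
So ω_n = √(9.9K_p) and 2ζω_n = 4.2, giving ζ = 4.2/(2√(9.9K_p)).
Setting ζ = 0.72: √(9.9K_p) = 4.2/(2·0.72) = 2.917, so K_p = 8.507/9.9 = 0.859.

K_p = 0.859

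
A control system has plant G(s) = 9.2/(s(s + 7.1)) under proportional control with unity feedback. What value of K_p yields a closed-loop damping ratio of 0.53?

K_p = 4.88

Closed-loop characteristic equation: s² + 7.1s + K_p·9.2 = 0.
So ω_n = √(9.2K_p) and 2ζω_n = 7.1, giving ζ = 7.1/(2√(9.2K_p)).
Setting ζ = 0.53: √(9.2K_p) = 7.1/(2·0.53) = 6.698, so K_p = 44.86/9.2 = 4.88.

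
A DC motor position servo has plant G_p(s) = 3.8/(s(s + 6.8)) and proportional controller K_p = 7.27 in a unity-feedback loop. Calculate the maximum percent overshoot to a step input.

Closed-loop characteristic equation: s² + 6.8s + 27.63 = 0, so ω_n = 5.256 rad/s and ζ = 6.8/(2·5.256) = 0.6469.
%OS = 100·exp(−πζ/√(1−ζ²)) = 100·exp(−π·0.6469/√0.5816) = 6.96%.

6.96%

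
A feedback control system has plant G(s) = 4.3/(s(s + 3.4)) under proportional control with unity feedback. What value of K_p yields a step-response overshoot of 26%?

From %OS = 100·exp(−πζ/√(1−ζ²)) = 26%, ζ = −ln(0.26)/√(π²+ln²(0.26)) = 0.3941.
Characteristic equation s² + 3.4s + 4.3K_p = 0 gives ζ = 3.4/(2√(4.3K_p)).
Setting ζ = 0.3941: √(4.3K_p) = 3.4/(2·0.3941) = 4.314, so K_p = 18.61/4.3 = 4.33.

K_p = 4.33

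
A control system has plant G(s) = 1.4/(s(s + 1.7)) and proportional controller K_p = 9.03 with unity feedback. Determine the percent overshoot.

From 1 + K_pG(s) = 0: s² + 1.7s + 12.64 = 0 ⇒ ω_n = 3.556, ζ = 0.2391.
%OS = 100·exp(−πζ/√(1−ζ²)) = 100·exp(−π·0.2391/√0.9428) = 46.1%.

46.1%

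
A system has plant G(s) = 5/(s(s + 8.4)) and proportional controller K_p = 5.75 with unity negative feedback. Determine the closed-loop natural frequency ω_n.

1 + K_p·G(s) = 0 gives s² + 8.4s + 28.75 = 0.
So ω_n² = 28.75 ⇒ ω_n = 5.362 rad/s, and ζ = 8.4/(2ω_n) = 0.783.

ω_n = 5.36 rad/s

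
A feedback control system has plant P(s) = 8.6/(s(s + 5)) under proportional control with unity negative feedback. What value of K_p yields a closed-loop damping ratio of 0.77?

Closed-loop characteristic equation: s² + 5s + K_p·8.6 = 0.
So ω_n = √(8.6K_p) and 2ζω_n = 5, giving ζ = 5/(2√(8.6K_p)).
Setting ζ = 0.77: √(8.6K_p) = 5/(2·0.77) = 3.247, so K_p = 10.54/8.6 = 1.23.

K_p = 1.23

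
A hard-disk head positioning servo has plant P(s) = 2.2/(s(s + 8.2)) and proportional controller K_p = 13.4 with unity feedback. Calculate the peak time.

The closed-loop denominator s² + 8.2s + 29.48 gives ω_n = √29.48 = 5.43 and ζ = 8.2/(2ω_n) = 0.7551.
Damped frequency ω_d = ω_n√(1−ζ²) = 3.559 rad/s, so peak time T_p = π/ω_d = 0.883 s.

T_p = 0.883 s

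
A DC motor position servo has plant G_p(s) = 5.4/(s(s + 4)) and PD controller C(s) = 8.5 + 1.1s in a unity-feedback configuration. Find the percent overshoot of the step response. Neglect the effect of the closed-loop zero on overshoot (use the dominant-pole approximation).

3.37%

Forward path: (8.5 + 1.1s)·5.4/(s(s+4)). The closed-loop characteristic equation is s² + (4 + 5.4·1.1)s + 5.4·8.5 = 0.
That is s² + 9.94s + 45.9 = 0, so ω_n = 6.775 rad/s and ζ = 9.94/(2·6.775) = 0.7336.
%OS = 100·exp(−πζ/√(1−ζ²)) = 3.37%.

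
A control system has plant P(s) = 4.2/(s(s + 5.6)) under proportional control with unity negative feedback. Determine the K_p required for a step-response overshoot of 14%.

From %OS = 100·exp(−πζ/√(1−ζ²)) = 14%, ζ = −ln(0.14)/√(π²+ln²(0.14)) = 0.5305.
Characteristic equation s² + 5.6s + 4.2K_p = 0 gives ζ = 5.6/(2√(4.2K_p)).
Setting ζ = 0.5305: √(4.2K_p) = 5.6/(2·0.5305) = 5.278, so K_p = 27.86/4.2 = 6.63.

K_p = 6.63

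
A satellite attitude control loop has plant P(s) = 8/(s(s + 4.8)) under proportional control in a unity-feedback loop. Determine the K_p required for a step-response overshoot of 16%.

K_p = 2.84

From %OS = 100·exp(−πζ/√(1−ζ²)) = 16%, ζ = −ln(0.16)/√(π²+ln²(0.16)) = 0.5039.
Characteristic equation s² + 4.8s + 8K_p = 0 gives ζ = 4.8/(2√(8K_p)).
Setting ζ = 0.5039: √(8K_p) = 4.8/(2·0.5039) = 4.763, so K_p = 22.69/8 = 2.84.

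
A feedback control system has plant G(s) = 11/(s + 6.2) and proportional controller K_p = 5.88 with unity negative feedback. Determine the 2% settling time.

T_s ≈ 0.0564 s

Closed-loop transfer function: T(s) = K_p·G(s)/(1 + K_p·G(s)) = 64.68/(s + 6.2 + 64.68) = 64.68/(s + 70.88).
Time constant τ = 1/70.88 = 0.01411 s, so the 2% settling time is about 4τ = 0.0564 s.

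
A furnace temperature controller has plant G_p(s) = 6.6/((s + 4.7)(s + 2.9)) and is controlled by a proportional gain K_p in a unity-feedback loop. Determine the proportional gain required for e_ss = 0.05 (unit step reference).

K_p = 39.2

The loop is type 0, so e_ss(step) = 1/(1 + K_pos) with K_pos = K_p·G_p(0).
G_p(0) = 0.4842. Require 1/(1 + K_p·0.4842) = 0.05, so 1 + 0.4842·K_p = 20.
K_p = (20 − 1)/0.4842 = 39.2.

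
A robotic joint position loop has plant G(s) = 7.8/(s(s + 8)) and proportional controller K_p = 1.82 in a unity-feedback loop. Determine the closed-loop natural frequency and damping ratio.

The closed-loop denominator is s(s+8) + 1.82·7.8 = s² + 8s + 14.2.
So ω_n² = 14.2 ⇒ ω_n = 3.768 rad/s, and ζ = 8/(2ω_n) = 1.06.

ω_n = 3.77 rad/s, ζ = 1.06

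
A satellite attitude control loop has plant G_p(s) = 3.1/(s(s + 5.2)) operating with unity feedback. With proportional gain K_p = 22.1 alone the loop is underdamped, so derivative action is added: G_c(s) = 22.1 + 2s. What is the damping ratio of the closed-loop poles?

ζ = 0.689

Forward path: (22.1 + 2s)·3.1/(s(s+5.2)). The closed-loop characteristic equation is s² + (5.2 + 3.1·2)s + 3.1·22.1 = 0.
That is s² + 11.4s + 68.51 = 0, so ω_n = 8.277 rad/s and ζ = 11.4/(2·8.277) = 0.6886.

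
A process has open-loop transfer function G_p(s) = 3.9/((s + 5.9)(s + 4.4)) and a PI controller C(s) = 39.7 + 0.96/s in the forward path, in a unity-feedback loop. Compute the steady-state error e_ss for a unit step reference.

0

The open loop C(s)G_p(s) has a pole at the origin (type 1), so the static position error constant is infinite and e_ss = 1/(1+∞) = 0.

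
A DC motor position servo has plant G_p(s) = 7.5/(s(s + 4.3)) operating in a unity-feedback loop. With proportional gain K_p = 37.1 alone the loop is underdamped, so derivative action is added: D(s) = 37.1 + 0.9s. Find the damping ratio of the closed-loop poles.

ζ = 0.331

Forward path: (37.1 + 0.9s)·7.5/(s(s+4.3)). The closed-loop characteristic equation is s² + (4.3 + 7.5·0.9)s + 7.5·37.1 = 0.
That is s² + 11.05s + 278.2 = 0, so ω_n = 16.68 rad/s and ζ = 11.05/(2·16.68) = 0.3312.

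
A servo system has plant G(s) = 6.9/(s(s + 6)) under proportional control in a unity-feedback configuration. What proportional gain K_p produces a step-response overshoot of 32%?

From %OS = 100·exp(−πζ/√(1−ζ²)) = 32%, ζ = −ln(0.32)/√(π²+ln²(0.32)) = 0.341.
Characteristic equation s² + 6s + 6.9K_p = 0 gives ζ = 6/(2√(6.9K_p)).
Setting ζ = 0.341: √(6.9K_p) = 6/(2·0.341) = 8.799, so K_p = 77.42/6.9 = 11.2.

K_p = 11.2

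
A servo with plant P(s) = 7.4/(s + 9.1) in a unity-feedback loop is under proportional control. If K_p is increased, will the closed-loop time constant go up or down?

The closed-loop bandwidth 9.1+K_p·7.4 grows with K_p, so τ shrinks.

decrease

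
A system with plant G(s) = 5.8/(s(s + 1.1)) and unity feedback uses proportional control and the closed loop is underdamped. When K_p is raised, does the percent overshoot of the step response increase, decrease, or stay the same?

increase

ζ = 1.1/(2√(5.8K_p)) decreases as K_p grows; lower damping means more overshoot.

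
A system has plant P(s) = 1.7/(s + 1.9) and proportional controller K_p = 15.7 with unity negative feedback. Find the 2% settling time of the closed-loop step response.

Closed-loop transfer function: T(s) = K_p·P(s)/(1 + K_p·P(s)) = 26.69/(s + 1.9 + 26.69) = 26.69/(s + 28.59).
Time constant τ = 1/28.59 = 0.03498 s, so the 2% settling time is about 4τ = 0.14 s.

T_s ≈ 0.14 s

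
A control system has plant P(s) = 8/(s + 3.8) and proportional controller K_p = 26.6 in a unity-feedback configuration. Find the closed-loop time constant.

Closed-loop transfer function: T(s) = K_p·P(s)/(1 + K_p·P(s)) = 212.8/(s + 3.8 + 212.8) = 212.8/(s + 216.6).
Time constant τ = 1/216.6 = 0.00462 s.

τ = 0.00462 s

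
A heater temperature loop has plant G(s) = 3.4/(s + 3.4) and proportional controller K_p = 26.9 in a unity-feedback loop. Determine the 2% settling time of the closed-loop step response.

T_s ≈ 0.0422 s

Closed-loop transfer function: T(s) = K_p·G(s)/(1 + K_p·G(s)) = 91.46/(s + 3.4 + 91.46) = 91.46/(s + 94.86).
Time constant τ = 1/94.86 = 0.01054 s, so the 2% settling time is about 4τ = 0.0422 s.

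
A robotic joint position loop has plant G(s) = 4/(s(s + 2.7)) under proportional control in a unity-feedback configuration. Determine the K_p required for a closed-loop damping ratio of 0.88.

K_p = 0.588

Closed-loop characteristic equation: s² + 2.7s + K_p·4 = 0.
So ω_n = √(4K_p) and 2ζω_n = 2.7, giving ζ = 2.7/(2√(4K_p)).
Setting ζ = 0.88: √(4K_p) = 2.7/(2·0.88) = 1.534, so K_p = 2.353/4 = 0.588.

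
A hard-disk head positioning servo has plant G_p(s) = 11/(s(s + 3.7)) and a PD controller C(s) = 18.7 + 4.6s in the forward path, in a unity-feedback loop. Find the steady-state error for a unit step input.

The open loop C(s)G_p(s) has a pole at the origin (type 1), so the static position error constant is infinite and e_ss = 1/(1+∞) = 0.

0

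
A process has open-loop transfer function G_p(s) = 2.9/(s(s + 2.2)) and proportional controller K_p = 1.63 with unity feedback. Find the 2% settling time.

The closed-loop denominator s² + 2.2s + 4.727 gives ω_n = √4.727 = 2.174 and ζ = 2.2/(2ω_n) = 0.5059.
2% settling time T_s ≈ 4/(ζω_n) = 4/1.1 = 3.64 s.

T_s ≈ 3.64 s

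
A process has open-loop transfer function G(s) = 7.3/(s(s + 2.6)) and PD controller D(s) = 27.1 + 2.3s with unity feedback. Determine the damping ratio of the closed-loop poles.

ζ = 0.689

Forward path: (27.1 + 2.3s)·7.3/(s(s+2.6)). The closed-loop characteristic equation is s² + (2.6 + 7.3·2.3)s + 7.3·27.1 = 0.
That is s² + 19.39s + 197.8 = 0, so ω_n = 14.07 rad/s and ζ = 19.39/(2·14.07) = 0.6893.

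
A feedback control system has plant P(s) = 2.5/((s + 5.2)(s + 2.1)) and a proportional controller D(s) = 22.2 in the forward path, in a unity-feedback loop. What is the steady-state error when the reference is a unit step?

The loop is type 0. Static position error constant K_pos = D(0)·P(0) = 22.2·0.2289 = 5.082.
Steady-state error to a unit step: e_ss = 1/(1+K_pos) = 1/6.082 = 0.164.

0.164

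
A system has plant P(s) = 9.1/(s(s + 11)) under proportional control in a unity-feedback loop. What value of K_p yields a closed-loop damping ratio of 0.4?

K_p = 20.8

Closed-loop characteristic equation: s² + 11s + K_p·9.1 = 0.
So ω_n = √(9.1K_p) and 2ζω_n = 11, giving ζ = 11/(2√(9.1K_p)).
Setting ζ = 0.4: √(9.1K_p) = 11/(2·0.4) = 13.75, so K_p = 189.1/9.1 = 20.8.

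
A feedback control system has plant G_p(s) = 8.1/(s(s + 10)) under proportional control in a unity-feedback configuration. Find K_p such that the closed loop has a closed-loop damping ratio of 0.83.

K_p = 4.48

Closed-loop characteristic equation: s² + 10s + K_p·8.1 = 0.
So ω_n = √(8.1K_p) and 2ζω_n = 10, giving ζ = 10/(2√(8.1K_p)).
Setting ζ = 0.83: √(8.1K_p) = 10/(2·0.83) = 6.024, so K_p = 36.29/8.1 = 4.48.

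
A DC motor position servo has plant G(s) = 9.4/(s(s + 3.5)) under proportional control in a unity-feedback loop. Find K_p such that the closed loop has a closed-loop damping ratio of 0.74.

Closed-loop characteristic equation: s² + 3.5s + K_p·9.4 = 0.
So ω_n = √(9.4K_p) and 2ζω_n = 3.5, giving ζ = 3.5/(2√(9.4K_p)).
Setting ζ = 0.74: √(9.4K_p) = 3.5/(2·0.74) = 2.365, so K_p = 5.593/9.4 = 0.595.

K_p = 0.595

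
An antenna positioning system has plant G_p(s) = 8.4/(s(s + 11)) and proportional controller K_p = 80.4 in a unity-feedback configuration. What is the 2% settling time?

Closed-loop characteristic equation: s² + 11s + 675.4 = 0, so ω_n = 25.99 rad/s and ζ = 11/(2·25.99) = 0.2116.
2% settling time T_s ≈ 4/(ζω_n) = 4/5.5 = 0.727 s.

T_s ≈ 0.727 s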